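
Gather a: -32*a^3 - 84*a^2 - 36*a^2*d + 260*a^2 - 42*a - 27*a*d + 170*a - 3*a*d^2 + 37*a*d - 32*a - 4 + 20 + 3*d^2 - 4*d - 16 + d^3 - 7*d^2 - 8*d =-32*a^3 + a^2*(176 - 36*d) + a*(-3*d^2 + 10*d + 96) + d^3 - 4*d^2 - 12*d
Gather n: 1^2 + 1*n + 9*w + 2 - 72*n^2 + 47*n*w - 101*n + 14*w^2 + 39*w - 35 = -72*n^2 + n*(47*w - 100) + 14*w^2 + 48*w - 32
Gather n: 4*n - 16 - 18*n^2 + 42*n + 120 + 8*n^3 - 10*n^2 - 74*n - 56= 8*n^3 - 28*n^2 - 28*n + 48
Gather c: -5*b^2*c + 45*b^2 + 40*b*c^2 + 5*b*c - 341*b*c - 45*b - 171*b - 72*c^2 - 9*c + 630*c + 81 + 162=45*b^2 - 216*b + c^2*(40*b - 72) + c*(-5*b^2 - 336*b + 621) + 243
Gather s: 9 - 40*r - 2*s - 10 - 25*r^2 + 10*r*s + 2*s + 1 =-25*r^2 + 10*r*s - 40*r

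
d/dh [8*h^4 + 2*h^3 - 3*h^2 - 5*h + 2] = 32*h^3 + 6*h^2 - 6*h - 5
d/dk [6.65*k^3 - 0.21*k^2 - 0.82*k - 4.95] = 19.95*k^2 - 0.42*k - 0.82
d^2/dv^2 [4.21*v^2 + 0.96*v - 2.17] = 8.42000000000000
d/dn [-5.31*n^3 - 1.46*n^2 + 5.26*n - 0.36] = -15.93*n^2 - 2.92*n + 5.26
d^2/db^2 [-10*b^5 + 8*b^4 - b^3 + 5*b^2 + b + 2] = -200*b^3 + 96*b^2 - 6*b + 10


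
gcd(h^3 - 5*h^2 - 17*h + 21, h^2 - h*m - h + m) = h - 1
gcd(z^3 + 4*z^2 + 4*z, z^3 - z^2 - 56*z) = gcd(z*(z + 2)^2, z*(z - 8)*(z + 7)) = z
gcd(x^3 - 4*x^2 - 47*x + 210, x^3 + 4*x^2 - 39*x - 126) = x^2 + x - 42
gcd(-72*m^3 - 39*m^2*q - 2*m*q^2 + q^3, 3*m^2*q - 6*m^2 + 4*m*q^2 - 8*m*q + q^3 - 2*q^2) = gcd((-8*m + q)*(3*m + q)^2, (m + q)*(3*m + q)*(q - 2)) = 3*m + q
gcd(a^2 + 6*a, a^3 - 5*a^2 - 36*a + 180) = a + 6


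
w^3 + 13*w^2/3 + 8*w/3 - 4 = (w - 2/3)*(w + 2)*(w + 3)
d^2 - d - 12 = (d - 4)*(d + 3)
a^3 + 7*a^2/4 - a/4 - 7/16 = (a - 1/2)*(a + 1/2)*(a + 7/4)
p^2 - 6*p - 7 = (p - 7)*(p + 1)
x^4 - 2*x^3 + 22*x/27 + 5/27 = (x - 5/3)*(x - 1)*(x + 1/3)^2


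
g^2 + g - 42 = (g - 6)*(g + 7)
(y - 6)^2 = y^2 - 12*y + 36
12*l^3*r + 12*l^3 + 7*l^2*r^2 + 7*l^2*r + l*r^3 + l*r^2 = (3*l + r)*(4*l + r)*(l*r + l)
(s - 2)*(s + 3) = s^2 + s - 6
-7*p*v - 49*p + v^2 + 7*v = (-7*p + v)*(v + 7)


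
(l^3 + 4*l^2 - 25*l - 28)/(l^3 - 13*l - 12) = (l + 7)/(l + 3)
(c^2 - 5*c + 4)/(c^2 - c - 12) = (c - 1)/(c + 3)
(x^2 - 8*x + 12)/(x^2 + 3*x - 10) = (x - 6)/(x + 5)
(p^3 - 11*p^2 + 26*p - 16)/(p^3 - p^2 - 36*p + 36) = (p^2 - 10*p + 16)/(p^2 - 36)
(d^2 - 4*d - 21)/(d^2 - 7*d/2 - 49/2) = 2*(d + 3)/(2*d + 7)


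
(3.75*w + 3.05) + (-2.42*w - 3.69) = 1.33*w - 0.64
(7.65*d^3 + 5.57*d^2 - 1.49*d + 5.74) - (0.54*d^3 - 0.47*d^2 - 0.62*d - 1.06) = 7.11*d^3 + 6.04*d^2 - 0.87*d + 6.8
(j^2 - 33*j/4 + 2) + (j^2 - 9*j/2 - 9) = 2*j^2 - 51*j/4 - 7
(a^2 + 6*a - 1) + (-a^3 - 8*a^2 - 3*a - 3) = -a^3 - 7*a^2 + 3*a - 4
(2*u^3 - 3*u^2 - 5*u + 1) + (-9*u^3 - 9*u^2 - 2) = -7*u^3 - 12*u^2 - 5*u - 1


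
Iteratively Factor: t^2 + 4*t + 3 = (t + 3)*(t + 1)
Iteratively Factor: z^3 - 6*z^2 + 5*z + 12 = (z - 4)*(z^2 - 2*z - 3) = (z - 4)*(z - 3)*(z + 1)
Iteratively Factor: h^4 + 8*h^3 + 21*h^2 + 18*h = (h + 3)*(h^3 + 5*h^2 + 6*h) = h*(h + 3)*(h^2 + 5*h + 6) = h*(h + 2)*(h + 3)*(h + 3)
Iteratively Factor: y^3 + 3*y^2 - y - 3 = (y - 1)*(y^2 + 4*y + 3) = (y - 1)*(y + 3)*(y + 1)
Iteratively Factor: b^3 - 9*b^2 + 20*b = (b - 4)*(b^2 - 5*b) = b*(b - 4)*(b - 5)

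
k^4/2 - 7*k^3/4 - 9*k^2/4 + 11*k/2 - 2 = (k/2 + 1)*(k - 4)*(k - 1)*(k - 1/2)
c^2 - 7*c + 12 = (c - 4)*(c - 3)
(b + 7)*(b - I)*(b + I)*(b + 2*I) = b^4 + 7*b^3 + 2*I*b^3 + b^2 + 14*I*b^2 + 7*b + 2*I*b + 14*I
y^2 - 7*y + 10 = (y - 5)*(y - 2)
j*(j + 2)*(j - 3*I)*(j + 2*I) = j^4 + 2*j^3 - I*j^3 + 6*j^2 - 2*I*j^2 + 12*j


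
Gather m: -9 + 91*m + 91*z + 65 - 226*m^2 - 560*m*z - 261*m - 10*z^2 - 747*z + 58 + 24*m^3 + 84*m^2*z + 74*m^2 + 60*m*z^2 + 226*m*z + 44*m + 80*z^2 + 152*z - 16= 24*m^3 + m^2*(84*z - 152) + m*(60*z^2 - 334*z - 126) + 70*z^2 - 504*z + 98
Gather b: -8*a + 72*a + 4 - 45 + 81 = 64*a + 40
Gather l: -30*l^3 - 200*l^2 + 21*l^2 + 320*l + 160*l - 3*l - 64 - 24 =-30*l^3 - 179*l^2 + 477*l - 88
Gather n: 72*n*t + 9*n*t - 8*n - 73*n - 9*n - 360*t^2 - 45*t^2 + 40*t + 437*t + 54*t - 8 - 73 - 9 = n*(81*t - 90) - 405*t^2 + 531*t - 90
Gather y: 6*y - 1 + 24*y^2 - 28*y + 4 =24*y^2 - 22*y + 3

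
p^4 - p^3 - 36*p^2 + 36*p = p*(p - 6)*(p - 1)*(p + 6)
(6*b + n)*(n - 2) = 6*b*n - 12*b + n^2 - 2*n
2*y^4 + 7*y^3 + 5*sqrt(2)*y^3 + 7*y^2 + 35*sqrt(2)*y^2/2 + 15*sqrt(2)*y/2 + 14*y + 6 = (y + 3)*(y + 2*sqrt(2))*(sqrt(2)*y + 1)*(sqrt(2)*y + sqrt(2)/2)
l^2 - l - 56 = (l - 8)*(l + 7)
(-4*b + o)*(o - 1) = -4*b*o + 4*b + o^2 - o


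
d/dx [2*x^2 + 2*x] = 4*x + 2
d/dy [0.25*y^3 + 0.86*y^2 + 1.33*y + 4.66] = 0.75*y^2 + 1.72*y + 1.33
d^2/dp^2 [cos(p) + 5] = -cos(p)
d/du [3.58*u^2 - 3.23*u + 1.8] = 7.16*u - 3.23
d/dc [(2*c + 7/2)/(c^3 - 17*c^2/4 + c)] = 4*(-16*c^3 - 8*c^2 + 119*c - 14)/(c^2*(16*c^4 - 136*c^3 + 321*c^2 - 136*c + 16))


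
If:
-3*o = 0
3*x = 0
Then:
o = 0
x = 0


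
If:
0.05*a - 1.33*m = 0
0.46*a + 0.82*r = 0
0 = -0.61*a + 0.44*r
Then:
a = 0.00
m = 0.00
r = 0.00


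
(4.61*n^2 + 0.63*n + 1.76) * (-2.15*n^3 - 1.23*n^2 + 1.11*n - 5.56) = -9.9115*n^5 - 7.0248*n^4 + 0.558200000000001*n^3 - 27.0971*n^2 - 1.5492*n - 9.7856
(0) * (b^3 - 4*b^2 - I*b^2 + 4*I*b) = 0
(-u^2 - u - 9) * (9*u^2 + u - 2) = -9*u^4 - 10*u^3 - 80*u^2 - 7*u + 18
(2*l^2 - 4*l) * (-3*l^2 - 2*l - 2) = -6*l^4 + 8*l^3 + 4*l^2 + 8*l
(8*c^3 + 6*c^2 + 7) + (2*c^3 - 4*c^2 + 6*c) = 10*c^3 + 2*c^2 + 6*c + 7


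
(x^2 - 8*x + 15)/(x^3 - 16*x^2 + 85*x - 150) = (x - 3)/(x^2 - 11*x + 30)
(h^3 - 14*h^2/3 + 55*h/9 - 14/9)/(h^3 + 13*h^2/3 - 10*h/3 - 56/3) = (9*h^2 - 24*h + 7)/(3*(3*h^2 + 19*h + 28))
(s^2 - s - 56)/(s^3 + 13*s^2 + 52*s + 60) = (s^2 - s - 56)/(s^3 + 13*s^2 + 52*s + 60)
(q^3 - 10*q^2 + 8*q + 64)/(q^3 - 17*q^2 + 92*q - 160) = (q + 2)/(q - 5)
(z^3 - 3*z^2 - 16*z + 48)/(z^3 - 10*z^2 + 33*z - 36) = (z + 4)/(z - 3)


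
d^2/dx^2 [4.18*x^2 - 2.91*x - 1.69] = 8.36000000000000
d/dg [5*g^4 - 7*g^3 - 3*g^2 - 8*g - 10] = 20*g^3 - 21*g^2 - 6*g - 8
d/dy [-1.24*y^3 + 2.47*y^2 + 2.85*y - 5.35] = -3.72*y^2 + 4.94*y + 2.85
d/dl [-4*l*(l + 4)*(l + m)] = -12*l^2 - 8*l*m - 32*l - 16*m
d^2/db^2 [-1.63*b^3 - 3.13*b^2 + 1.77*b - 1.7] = -9.78*b - 6.26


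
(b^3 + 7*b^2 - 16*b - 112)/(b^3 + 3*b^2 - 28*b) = (b + 4)/b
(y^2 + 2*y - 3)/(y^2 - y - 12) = (y - 1)/(y - 4)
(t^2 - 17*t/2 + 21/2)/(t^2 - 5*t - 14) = (t - 3/2)/(t + 2)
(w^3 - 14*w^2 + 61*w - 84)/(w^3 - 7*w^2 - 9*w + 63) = (w - 4)/(w + 3)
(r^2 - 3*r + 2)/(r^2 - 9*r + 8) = (r - 2)/(r - 8)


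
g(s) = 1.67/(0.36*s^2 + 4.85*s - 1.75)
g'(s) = 1.67*(-0.72*s - 4.85)/(0.36*s^2 + 4.85*s - 1.75)^2 = (-1.2024*s - 8.0995)/(0.36*s^2 + 4.85*s - 1.75)^2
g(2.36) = 0.14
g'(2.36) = -0.08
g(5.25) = 0.05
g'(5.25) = -0.01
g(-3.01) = -0.13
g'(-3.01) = -0.03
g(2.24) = 0.15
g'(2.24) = -0.09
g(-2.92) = -0.13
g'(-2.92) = -0.03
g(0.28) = -4.59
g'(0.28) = -63.75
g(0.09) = -1.27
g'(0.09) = -4.78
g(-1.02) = -0.26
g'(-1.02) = -0.17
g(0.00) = -0.95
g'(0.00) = -2.64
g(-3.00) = -0.13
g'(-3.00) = -0.03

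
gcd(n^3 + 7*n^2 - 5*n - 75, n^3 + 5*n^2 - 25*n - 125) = n^2 + 10*n + 25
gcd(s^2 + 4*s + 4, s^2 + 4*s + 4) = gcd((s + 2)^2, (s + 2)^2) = s^2 + 4*s + 4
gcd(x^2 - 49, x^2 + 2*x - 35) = x + 7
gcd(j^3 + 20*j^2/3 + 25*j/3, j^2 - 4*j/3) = j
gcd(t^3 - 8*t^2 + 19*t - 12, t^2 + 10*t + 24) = 1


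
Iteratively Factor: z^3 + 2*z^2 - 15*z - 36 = (z + 3)*(z^2 - z - 12) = (z + 3)^2*(z - 4)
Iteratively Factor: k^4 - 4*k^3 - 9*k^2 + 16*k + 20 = (k + 1)*(k^3 - 5*k^2 - 4*k + 20) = (k - 2)*(k + 1)*(k^2 - 3*k - 10) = (k - 2)*(k + 1)*(k + 2)*(k - 5)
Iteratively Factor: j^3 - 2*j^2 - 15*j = (j - 5)*(j^2 + 3*j) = (j - 5)*(j + 3)*(j)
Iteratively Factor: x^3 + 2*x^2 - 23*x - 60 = (x + 3)*(x^2 - x - 20) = (x + 3)*(x + 4)*(x - 5)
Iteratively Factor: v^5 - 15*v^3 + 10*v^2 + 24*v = (v - 3)*(v^4 + 3*v^3 - 6*v^2 - 8*v) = (v - 3)*(v - 2)*(v^3 + 5*v^2 + 4*v) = (v - 3)*(v - 2)*(v + 4)*(v^2 + v) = (v - 3)*(v - 2)*(v + 1)*(v + 4)*(v)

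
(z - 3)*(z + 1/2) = z^2 - 5*z/2 - 3/2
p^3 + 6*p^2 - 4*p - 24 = (p - 2)*(p + 2)*(p + 6)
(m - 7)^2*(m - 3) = m^3 - 17*m^2 + 91*m - 147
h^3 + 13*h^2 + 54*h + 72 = (h + 3)*(h + 4)*(h + 6)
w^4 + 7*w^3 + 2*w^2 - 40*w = w*(w - 2)*(w + 4)*(w + 5)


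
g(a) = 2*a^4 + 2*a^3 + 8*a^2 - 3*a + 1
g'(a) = 8*a^3 + 6*a^2 + 16*a - 3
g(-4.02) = 534.73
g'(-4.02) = -490.08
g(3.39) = 424.82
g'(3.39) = 431.86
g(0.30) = 0.89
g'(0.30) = 2.56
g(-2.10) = 62.95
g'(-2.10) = -84.23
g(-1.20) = 16.81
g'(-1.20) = -27.38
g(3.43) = 442.36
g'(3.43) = 445.30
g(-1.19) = 16.54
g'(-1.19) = -27.02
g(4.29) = 970.69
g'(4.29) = 807.69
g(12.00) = 46045.00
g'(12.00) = 14877.00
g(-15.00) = 96346.00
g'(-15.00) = -25893.00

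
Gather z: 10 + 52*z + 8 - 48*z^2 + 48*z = -48*z^2 + 100*z + 18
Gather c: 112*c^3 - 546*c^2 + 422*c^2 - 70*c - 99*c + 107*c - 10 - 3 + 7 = 112*c^3 - 124*c^2 - 62*c - 6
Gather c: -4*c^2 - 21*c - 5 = -4*c^2 - 21*c - 5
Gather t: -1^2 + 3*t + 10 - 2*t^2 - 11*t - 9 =-2*t^2 - 8*t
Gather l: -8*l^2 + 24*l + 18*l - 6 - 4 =-8*l^2 + 42*l - 10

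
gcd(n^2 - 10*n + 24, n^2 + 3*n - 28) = n - 4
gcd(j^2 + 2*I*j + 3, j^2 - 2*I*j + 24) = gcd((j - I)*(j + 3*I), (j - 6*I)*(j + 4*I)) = 1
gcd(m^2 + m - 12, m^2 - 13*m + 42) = 1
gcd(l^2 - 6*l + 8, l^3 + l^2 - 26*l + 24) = l - 4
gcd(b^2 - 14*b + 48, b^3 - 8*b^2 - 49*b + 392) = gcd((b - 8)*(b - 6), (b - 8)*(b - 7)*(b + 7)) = b - 8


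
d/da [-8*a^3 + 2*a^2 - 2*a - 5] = -24*a^2 + 4*a - 2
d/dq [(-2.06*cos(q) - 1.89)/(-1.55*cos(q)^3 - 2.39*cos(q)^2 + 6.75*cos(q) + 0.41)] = (6.386*cos(q)^3 + 13.7119*cos(q)^2 + 9.0342*cos(q) - 11.9129)*sin(q)/(2.4025*cos(q)^6 + 7.409*cos(q)^5 - 15.2129*cos(q)^4 - 33.536*cos(q)^3 + 43.6027*cos(q)^2 + 5.535*cos(q) + 0.1681)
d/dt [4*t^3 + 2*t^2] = 4*t*(3*t + 1)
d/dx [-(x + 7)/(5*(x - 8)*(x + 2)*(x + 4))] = (2*x^3 + 19*x^2 - 28*x - 216)/(5*(x^6 - 4*x^5 - 76*x^4 + 32*x^3 + 1856*x^2 + 5120*x + 4096))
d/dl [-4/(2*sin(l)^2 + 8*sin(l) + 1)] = 16*(sin(l) + 2)*cos(l)/(8*sin(l) - cos(2*l) + 2)^2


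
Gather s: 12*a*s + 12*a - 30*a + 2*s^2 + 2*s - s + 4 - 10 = -18*a + 2*s^2 + s*(12*a + 1) - 6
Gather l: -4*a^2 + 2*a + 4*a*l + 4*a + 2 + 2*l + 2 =-4*a^2 + 6*a + l*(4*a + 2) + 4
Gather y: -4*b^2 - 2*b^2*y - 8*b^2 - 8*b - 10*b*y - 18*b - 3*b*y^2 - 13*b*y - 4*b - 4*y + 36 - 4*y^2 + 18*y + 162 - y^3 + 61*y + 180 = -12*b^2 - 30*b - y^3 + y^2*(-3*b - 4) + y*(-2*b^2 - 23*b + 75) + 378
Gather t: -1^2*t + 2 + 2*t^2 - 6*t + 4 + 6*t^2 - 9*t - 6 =8*t^2 - 16*t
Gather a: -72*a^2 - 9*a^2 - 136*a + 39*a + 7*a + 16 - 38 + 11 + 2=-81*a^2 - 90*a - 9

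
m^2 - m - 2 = (m - 2)*(m + 1)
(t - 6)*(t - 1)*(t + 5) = t^3 - 2*t^2 - 29*t + 30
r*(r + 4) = r^2 + 4*r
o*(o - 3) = o^2 - 3*o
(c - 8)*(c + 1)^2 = c^3 - 6*c^2 - 15*c - 8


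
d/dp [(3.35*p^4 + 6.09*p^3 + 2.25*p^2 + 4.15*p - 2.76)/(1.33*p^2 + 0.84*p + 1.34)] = (8.911*p^5 + 16.5417*p^4 + 28.1872*p^3 + 20.8523*p^2 + 13.3716*p + 7.8794)/(1.7689*p^4 + 2.2344*p^3 + 4.27*p^2 + 2.2512*p + 1.7956)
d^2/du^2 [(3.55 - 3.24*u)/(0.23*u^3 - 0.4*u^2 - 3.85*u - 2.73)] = (-1.028376*u^5 + 4.04202*u^4 - 12.00044*u^3 - 39.865902*u^2 + 67.40475*u + 165.59459)/(0.012167*u^9 - 0.06348*u^8 - 0.500595*u^7 + 1.627949*u^6 + 9.886485*u^5 - 4.59291000000001*u^4 - 77.149324*u^3 - 130.339755*u^2 - 86.080995*u - 20.346417)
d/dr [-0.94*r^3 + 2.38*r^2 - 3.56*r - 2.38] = -2.82*r^2 + 4.76*r - 3.56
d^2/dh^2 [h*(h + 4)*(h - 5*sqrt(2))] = 6*h - 10*sqrt(2) + 8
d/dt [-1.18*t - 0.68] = -1.18000000000000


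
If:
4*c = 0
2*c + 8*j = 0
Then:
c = 0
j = 0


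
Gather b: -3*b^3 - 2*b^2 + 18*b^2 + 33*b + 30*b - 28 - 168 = -3*b^3 + 16*b^2 + 63*b - 196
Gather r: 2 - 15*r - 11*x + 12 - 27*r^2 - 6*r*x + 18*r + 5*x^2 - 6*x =-27*r^2 + r*(3 - 6*x) + 5*x^2 - 17*x + 14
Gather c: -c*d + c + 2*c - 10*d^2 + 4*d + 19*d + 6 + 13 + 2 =c*(3 - d) - 10*d^2 + 23*d + 21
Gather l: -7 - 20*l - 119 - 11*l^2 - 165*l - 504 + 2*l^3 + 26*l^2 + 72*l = 2*l^3 + 15*l^2 - 113*l - 630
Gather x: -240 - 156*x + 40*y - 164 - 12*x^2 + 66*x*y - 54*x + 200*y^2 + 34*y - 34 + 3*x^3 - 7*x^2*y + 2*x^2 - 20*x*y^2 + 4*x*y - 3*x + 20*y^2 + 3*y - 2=3*x^3 + x^2*(-7*y - 10) + x*(-20*y^2 + 70*y - 213) + 220*y^2 + 77*y - 440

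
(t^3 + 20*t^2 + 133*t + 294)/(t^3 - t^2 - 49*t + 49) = (t^2 + 13*t + 42)/(t^2 - 8*t + 7)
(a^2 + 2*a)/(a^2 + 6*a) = (a + 2)/(a + 6)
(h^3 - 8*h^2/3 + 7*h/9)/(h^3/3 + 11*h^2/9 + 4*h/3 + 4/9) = h*(9*h^2 - 24*h + 7)/(3*h^3 + 11*h^2 + 12*h + 4)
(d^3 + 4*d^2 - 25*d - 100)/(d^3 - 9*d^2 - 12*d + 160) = (d + 5)/(d - 8)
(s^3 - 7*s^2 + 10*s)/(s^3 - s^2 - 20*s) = (s - 2)/(s + 4)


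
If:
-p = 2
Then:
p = -2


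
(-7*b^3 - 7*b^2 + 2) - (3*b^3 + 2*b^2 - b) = -10*b^3 - 9*b^2 + b + 2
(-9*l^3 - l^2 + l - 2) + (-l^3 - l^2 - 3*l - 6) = -10*l^3 - 2*l^2 - 2*l - 8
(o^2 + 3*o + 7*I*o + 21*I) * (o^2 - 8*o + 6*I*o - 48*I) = o^4 - 5*o^3 + 13*I*o^3 - 66*o^2 - 65*I*o^2 + 210*o - 312*I*o + 1008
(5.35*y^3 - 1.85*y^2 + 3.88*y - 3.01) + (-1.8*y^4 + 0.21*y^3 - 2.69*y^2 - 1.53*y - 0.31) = -1.8*y^4 + 5.56*y^3 - 4.54*y^2 + 2.35*y - 3.32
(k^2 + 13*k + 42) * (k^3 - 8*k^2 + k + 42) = k^5 + 5*k^4 - 61*k^3 - 281*k^2 + 588*k + 1764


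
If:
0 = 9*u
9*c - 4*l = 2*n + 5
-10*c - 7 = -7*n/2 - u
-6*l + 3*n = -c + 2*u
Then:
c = -21/5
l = -57/10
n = -10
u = 0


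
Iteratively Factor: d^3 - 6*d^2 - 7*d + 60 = (d - 4)*(d^2 - 2*d - 15) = (d - 5)*(d - 4)*(d + 3)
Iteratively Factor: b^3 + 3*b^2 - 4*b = (b)*(b^2 + 3*b - 4) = b*(b - 1)*(b + 4)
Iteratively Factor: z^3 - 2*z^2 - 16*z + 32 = (z - 4)*(z^2 + 2*z - 8) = (z - 4)*(z + 4)*(z - 2)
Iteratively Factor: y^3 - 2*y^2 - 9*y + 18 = (y + 3)*(y^2 - 5*y + 6) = (y - 3)*(y + 3)*(y - 2)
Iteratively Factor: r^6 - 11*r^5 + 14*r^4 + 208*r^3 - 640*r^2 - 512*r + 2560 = (r - 4)*(r^5 - 7*r^4 - 14*r^3 + 152*r^2 - 32*r - 640) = (r - 5)*(r - 4)*(r^4 - 2*r^3 - 24*r^2 + 32*r + 128) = (r - 5)*(r - 4)*(r + 2)*(r^3 - 4*r^2 - 16*r + 64) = (r - 5)*(r - 4)^2*(r + 2)*(r^2 - 16) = (r - 5)*(r - 4)^2*(r + 2)*(r + 4)*(r - 4)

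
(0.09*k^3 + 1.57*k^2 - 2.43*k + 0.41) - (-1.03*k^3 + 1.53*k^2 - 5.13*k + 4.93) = 1.12*k^3 + 0.04*k^2 + 2.7*k - 4.52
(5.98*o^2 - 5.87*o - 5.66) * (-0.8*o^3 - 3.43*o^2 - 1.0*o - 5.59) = -4.784*o^5 - 15.8154*o^4 + 18.6821*o^3 - 8.1444*o^2 + 38.4733*o + 31.6394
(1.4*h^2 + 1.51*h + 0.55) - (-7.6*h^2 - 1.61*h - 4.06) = 9.0*h^2 + 3.12*h + 4.61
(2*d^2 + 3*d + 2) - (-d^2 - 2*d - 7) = 3*d^2 + 5*d + 9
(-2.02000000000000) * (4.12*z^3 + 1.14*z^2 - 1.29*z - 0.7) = -8.3224*z^3 - 2.3028*z^2 + 2.6058*z + 1.414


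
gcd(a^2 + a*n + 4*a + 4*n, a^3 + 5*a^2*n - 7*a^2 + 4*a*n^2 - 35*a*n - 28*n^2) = a + n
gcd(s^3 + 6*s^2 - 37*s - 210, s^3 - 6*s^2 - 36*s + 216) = s - 6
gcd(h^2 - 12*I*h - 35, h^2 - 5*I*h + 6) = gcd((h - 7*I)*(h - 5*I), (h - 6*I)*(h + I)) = 1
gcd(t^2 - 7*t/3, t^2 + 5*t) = t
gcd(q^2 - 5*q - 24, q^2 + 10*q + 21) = q + 3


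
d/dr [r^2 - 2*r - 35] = 2*r - 2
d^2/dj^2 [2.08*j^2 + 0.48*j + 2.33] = 4.16000000000000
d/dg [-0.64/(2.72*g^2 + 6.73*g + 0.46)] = (3.4816*g + 4.3072)/(2.72*g^2 + 6.73*g + 0.46)^2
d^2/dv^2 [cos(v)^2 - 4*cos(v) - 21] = 4*cos(v) - 2*cos(2*v)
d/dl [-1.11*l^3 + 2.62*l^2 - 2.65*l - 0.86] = -3.33*l^2 + 5.24*l - 2.65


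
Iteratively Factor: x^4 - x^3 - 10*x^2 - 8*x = (x - 4)*(x^3 + 3*x^2 + 2*x) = x*(x - 4)*(x^2 + 3*x + 2) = x*(x - 4)*(x + 1)*(x + 2)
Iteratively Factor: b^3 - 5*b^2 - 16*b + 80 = (b + 4)*(b^2 - 9*b + 20) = (b - 5)*(b + 4)*(b - 4)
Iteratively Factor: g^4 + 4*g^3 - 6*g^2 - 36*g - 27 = (g + 3)*(g^3 + g^2 - 9*g - 9) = (g + 3)^2*(g^2 - 2*g - 3) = (g - 3)*(g + 3)^2*(g + 1)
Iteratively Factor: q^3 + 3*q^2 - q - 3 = (q + 1)*(q^2 + 2*q - 3) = (q + 1)*(q + 3)*(q - 1)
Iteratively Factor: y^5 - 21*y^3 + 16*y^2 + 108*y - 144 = (y - 2)*(y^4 + 2*y^3 - 17*y^2 - 18*y + 72) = (y - 3)*(y - 2)*(y^3 + 5*y^2 - 2*y - 24) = (y - 3)*(y - 2)*(y + 4)*(y^2 + y - 6) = (y - 3)*(y - 2)*(y + 3)*(y + 4)*(y - 2)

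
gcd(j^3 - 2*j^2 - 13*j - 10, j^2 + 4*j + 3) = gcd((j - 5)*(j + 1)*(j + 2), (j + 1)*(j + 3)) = j + 1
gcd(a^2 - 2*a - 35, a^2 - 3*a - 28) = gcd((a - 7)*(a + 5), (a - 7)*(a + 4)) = a - 7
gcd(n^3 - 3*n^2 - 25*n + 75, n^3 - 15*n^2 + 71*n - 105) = n^2 - 8*n + 15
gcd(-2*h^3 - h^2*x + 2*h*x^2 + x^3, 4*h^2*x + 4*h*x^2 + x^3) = 2*h + x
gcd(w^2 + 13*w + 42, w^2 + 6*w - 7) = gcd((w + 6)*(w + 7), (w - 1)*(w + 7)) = w + 7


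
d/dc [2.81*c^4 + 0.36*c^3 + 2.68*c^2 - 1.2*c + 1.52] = 11.24*c^3 + 1.08*c^2 + 5.36*c - 1.2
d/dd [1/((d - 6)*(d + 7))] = (-2*d - 1)/(d^4 + 2*d^3 - 83*d^2 - 84*d + 1764)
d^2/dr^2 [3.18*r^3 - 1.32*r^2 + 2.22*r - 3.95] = 19.08*r - 2.64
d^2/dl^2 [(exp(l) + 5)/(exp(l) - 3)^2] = (exp(2*l) + 32*exp(l) + 39)*exp(l)/(exp(4*l) - 12*exp(3*l) + 54*exp(2*l) - 108*exp(l) + 81)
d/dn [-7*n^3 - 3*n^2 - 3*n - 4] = -21*n^2 - 6*n - 3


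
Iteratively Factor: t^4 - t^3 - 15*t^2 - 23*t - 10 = (t + 1)*(t^3 - 2*t^2 - 13*t - 10) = (t + 1)^2*(t^2 - 3*t - 10) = (t - 5)*(t + 1)^2*(t + 2)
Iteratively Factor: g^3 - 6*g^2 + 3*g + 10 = (g - 2)*(g^2 - 4*g - 5) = (g - 2)*(g + 1)*(g - 5)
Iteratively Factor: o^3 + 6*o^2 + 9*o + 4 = (o + 4)*(o^2 + 2*o + 1) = (o + 1)*(o + 4)*(o + 1)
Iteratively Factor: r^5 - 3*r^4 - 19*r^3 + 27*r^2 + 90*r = (r - 3)*(r^4 - 19*r^2 - 30*r) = (r - 3)*(r + 2)*(r^3 - 2*r^2 - 15*r) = r*(r - 3)*(r + 2)*(r^2 - 2*r - 15) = r*(r - 3)*(r + 2)*(r + 3)*(r - 5)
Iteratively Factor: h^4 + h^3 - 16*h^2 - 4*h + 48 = (h + 4)*(h^3 - 3*h^2 - 4*h + 12) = (h + 2)*(h + 4)*(h^2 - 5*h + 6) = (h - 3)*(h + 2)*(h + 4)*(h - 2)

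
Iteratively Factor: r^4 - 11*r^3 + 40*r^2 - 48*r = (r - 4)*(r^3 - 7*r^2 + 12*r) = (r - 4)*(r - 3)*(r^2 - 4*r) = (r - 4)^2*(r - 3)*(r)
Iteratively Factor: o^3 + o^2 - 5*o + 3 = (o + 3)*(o^2 - 2*o + 1) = (o - 1)*(o + 3)*(o - 1)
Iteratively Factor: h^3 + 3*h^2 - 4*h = (h + 4)*(h^2 - h) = h*(h + 4)*(h - 1)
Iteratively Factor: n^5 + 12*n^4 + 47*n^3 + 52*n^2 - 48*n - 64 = (n + 4)*(n^4 + 8*n^3 + 15*n^2 - 8*n - 16) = (n + 1)*(n + 4)*(n^3 + 7*n^2 + 8*n - 16) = (n + 1)*(n + 4)^2*(n^2 + 3*n - 4) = (n - 1)*(n + 1)*(n + 4)^2*(n + 4)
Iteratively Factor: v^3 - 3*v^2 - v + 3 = (v - 3)*(v^2 - 1) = (v - 3)*(v - 1)*(v + 1)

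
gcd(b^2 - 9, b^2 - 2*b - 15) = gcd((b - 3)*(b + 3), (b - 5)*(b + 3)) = b + 3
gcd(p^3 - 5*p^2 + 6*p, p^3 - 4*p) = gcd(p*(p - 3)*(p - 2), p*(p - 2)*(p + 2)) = p^2 - 2*p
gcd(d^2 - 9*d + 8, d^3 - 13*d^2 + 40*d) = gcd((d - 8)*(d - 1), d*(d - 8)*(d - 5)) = d - 8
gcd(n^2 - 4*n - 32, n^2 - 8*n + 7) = 1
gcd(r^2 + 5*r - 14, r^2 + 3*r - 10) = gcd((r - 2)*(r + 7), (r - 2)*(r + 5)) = r - 2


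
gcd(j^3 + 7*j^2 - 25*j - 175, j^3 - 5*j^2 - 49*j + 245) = j^2 + 2*j - 35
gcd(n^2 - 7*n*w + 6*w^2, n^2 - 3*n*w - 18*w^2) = -n + 6*w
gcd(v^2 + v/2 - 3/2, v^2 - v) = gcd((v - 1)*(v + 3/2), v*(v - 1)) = v - 1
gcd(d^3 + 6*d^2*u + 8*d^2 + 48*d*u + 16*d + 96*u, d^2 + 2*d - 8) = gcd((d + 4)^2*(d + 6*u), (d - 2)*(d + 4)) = d + 4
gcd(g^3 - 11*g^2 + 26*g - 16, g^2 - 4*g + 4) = g - 2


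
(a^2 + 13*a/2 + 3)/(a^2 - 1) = (a^2 + 13*a/2 + 3)/(a^2 - 1)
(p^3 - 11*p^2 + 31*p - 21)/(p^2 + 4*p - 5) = (p^2 - 10*p + 21)/(p + 5)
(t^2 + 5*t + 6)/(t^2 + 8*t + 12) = (t + 3)/(t + 6)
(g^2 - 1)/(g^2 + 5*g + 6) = (g^2 - 1)/(g^2 + 5*g + 6)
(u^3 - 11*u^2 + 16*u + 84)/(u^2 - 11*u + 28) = (u^2 - 4*u - 12)/(u - 4)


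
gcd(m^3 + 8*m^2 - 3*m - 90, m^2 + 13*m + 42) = m + 6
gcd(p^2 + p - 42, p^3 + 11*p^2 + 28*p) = p + 7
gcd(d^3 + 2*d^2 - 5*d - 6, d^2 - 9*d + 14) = d - 2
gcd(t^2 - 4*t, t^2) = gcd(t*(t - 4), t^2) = t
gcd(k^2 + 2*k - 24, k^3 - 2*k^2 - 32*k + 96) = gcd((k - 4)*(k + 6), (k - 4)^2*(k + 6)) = k^2 + 2*k - 24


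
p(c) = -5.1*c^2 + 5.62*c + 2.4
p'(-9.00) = 97.42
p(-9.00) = -461.28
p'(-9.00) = 97.42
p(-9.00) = -461.28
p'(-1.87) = 24.69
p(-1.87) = -25.94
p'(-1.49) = 20.82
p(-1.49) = -17.30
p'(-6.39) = 70.80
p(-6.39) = -241.76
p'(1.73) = -12.03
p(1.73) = -3.14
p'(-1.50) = 20.92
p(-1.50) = -17.50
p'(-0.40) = 9.70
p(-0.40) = -0.66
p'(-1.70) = 22.96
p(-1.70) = -21.89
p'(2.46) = -19.47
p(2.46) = -14.64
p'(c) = 5.62 - 10.2*c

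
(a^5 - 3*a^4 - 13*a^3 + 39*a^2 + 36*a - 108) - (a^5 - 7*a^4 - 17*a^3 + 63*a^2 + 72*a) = 4*a^4 + 4*a^3 - 24*a^2 - 36*a - 108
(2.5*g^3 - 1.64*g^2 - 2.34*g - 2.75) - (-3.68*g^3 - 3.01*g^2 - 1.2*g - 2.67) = 6.18*g^3 + 1.37*g^2 - 1.14*g - 0.0800000000000001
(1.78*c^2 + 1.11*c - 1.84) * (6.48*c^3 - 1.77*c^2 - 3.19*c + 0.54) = 11.5344*c^5 + 4.0422*c^4 - 19.5661*c^3 + 0.6771*c^2 + 6.469*c - 0.9936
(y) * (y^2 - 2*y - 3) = y^3 - 2*y^2 - 3*y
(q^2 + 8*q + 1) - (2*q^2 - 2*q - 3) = -q^2 + 10*q + 4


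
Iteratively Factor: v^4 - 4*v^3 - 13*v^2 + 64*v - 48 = (v - 3)*(v^3 - v^2 - 16*v + 16) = (v - 3)*(v - 1)*(v^2 - 16) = (v - 3)*(v - 1)*(v + 4)*(v - 4)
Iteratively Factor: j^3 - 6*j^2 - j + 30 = (j + 2)*(j^2 - 8*j + 15) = (j - 3)*(j + 2)*(j - 5)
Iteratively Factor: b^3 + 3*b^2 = (b + 3)*(b^2) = b*(b + 3)*(b)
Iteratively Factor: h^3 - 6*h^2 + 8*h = (h - 2)*(h^2 - 4*h) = (h - 4)*(h - 2)*(h)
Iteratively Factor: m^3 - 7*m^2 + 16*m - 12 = (m - 2)*(m^2 - 5*m + 6) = (m - 2)^2*(m - 3)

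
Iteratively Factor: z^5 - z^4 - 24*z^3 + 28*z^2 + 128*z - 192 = (z - 4)*(z^4 + 3*z^3 - 12*z^2 - 20*z + 48) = (z - 4)*(z - 2)*(z^3 + 5*z^2 - 2*z - 24) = (z - 4)*(z - 2)^2*(z^2 + 7*z + 12) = (z - 4)*(z - 2)^2*(z + 3)*(z + 4)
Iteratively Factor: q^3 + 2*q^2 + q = (q + 1)*(q^2 + q) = q*(q + 1)*(q + 1)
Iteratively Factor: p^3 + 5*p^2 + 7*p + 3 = (p + 1)*(p^2 + 4*p + 3) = (p + 1)^2*(p + 3)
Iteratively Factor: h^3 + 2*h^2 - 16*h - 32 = (h + 2)*(h^2 - 16) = (h - 4)*(h + 2)*(h + 4)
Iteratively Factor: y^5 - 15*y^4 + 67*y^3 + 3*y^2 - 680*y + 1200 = (y - 5)*(y^4 - 10*y^3 + 17*y^2 + 88*y - 240) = (y - 5)^2*(y^3 - 5*y^2 - 8*y + 48) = (y - 5)^2*(y + 3)*(y^2 - 8*y + 16) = (y - 5)^2*(y - 4)*(y + 3)*(y - 4)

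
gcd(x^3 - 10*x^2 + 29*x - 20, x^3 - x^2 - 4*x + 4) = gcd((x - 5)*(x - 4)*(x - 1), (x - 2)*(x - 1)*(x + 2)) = x - 1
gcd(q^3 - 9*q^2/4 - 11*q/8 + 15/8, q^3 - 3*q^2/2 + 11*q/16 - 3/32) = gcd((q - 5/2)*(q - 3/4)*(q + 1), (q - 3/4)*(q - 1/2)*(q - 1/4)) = q - 3/4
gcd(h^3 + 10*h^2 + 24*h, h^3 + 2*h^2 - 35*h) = h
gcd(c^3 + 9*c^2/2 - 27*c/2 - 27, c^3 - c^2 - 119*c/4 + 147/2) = c + 6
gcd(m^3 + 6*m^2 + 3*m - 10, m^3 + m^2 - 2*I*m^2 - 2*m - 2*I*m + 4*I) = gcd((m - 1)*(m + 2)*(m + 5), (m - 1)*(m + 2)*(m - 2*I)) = m^2 + m - 2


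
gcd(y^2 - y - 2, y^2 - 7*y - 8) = y + 1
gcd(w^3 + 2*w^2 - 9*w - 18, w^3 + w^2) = 1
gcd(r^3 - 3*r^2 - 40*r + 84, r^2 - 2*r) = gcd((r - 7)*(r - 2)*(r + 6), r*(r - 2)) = r - 2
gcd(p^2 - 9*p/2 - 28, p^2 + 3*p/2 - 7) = p + 7/2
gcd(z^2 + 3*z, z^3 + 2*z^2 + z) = z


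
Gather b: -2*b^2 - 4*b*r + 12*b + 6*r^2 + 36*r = -2*b^2 + b*(12 - 4*r) + 6*r^2 + 36*r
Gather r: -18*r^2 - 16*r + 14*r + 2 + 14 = -18*r^2 - 2*r + 16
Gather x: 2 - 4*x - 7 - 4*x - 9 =-8*x - 14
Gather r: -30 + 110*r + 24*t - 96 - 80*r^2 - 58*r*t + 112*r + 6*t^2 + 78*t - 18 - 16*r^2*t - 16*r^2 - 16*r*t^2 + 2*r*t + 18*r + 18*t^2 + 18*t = r^2*(-16*t - 96) + r*(-16*t^2 - 56*t + 240) + 24*t^2 + 120*t - 144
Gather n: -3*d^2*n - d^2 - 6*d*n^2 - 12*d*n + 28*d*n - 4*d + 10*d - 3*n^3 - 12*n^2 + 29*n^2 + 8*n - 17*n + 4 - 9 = -d^2 + 6*d - 3*n^3 + n^2*(17 - 6*d) + n*(-3*d^2 + 16*d - 9) - 5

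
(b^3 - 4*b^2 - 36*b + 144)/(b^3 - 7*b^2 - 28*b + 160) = (b^2 - 36)/(b^2 - 3*b - 40)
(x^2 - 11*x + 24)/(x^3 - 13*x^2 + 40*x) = (x - 3)/(x*(x - 5))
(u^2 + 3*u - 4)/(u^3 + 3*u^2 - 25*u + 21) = (u + 4)/(u^2 + 4*u - 21)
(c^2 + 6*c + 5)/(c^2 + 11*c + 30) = (c + 1)/(c + 6)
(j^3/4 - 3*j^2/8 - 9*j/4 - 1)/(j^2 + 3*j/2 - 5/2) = (2*j^3 - 3*j^2 - 18*j - 8)/(4*(2*j^2 + 3*j - 5))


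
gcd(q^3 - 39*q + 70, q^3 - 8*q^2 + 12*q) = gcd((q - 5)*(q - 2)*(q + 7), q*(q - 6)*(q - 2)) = q - 2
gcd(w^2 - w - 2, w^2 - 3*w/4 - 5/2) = w - 2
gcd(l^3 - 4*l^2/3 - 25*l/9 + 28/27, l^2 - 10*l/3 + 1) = l - 1/3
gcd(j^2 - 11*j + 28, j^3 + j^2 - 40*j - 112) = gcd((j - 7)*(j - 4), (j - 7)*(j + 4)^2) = j - 7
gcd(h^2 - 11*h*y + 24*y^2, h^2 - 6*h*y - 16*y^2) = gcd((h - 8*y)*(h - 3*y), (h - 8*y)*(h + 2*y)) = -h + 8*y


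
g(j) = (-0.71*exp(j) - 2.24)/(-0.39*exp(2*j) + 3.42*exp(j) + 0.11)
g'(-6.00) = 1.34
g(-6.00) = -18.92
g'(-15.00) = 0.00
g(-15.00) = -20.36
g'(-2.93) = 4.71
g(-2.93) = -7.81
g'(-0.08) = 0.61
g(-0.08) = -0.99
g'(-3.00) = 4.78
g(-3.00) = -8.15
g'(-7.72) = 0.27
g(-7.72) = -20.09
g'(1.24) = -0.12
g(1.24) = -0.65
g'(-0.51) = 0.94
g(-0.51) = -1.32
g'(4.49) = -0.03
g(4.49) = 0.02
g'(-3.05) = 4.83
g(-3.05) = -8.39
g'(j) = (-0.71*exp(j) - 2.24)*(0.78*exp(2*j) - 3.42*exp(j))/(-0.39*exp(2*j) + 3.42*exp(j) + 0.11)^2 - 0.71*exp(j)/(-0.39*exp(2*j) + 3.42*exp(j) + 0.11) = (-0.2769*exp(2*j) - 1.7472*exp(j) + 7.5827)*exp(j)/(0.1521*exp(4*j) - 2.6676*exp(3*j) + 11.6106*exp(2*j) + 0.7524*exp(j) + 0.0121)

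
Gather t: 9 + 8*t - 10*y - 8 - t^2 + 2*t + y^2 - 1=-t^2 + 10*t + y^2 - 10*y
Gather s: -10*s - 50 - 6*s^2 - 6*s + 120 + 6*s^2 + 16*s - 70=0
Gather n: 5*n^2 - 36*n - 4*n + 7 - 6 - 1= 5*n^2 - 40*n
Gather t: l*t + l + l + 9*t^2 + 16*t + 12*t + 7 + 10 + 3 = 2*l + 9*t^2 + t*(l + 28) + 20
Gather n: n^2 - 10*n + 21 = n^2 - 10*n + 21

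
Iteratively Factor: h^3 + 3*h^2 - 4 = (h + 2)*(h^2 + h - 2) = (h + 2)^2*(h - 1)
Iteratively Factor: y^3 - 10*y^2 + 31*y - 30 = (y - 2)*(y^2 - 8*y + 15) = (y - 5)*(y - 2)*(y - 3)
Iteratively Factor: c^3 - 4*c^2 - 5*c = (c - 5)*(c^2 + c) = (c - 5)*(c + 1)*(c)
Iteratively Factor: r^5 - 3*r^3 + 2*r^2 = (r + 2)*(r^4 - 2*r^3 + r^2) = (r - 1)*(r + 2)*(r^3 - r^2) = (r - 1)^2*(r + 2)*(r^2) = r*(r - 1)^2*(r + 2)*(r)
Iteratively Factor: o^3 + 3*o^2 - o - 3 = (o + 1)*(o^2 + 2*o - 3) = (o + 1)*(o + 3)*(o - 1)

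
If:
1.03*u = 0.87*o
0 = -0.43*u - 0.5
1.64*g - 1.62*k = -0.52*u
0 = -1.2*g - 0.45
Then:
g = -0.38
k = -0.75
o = -1.38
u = -1.16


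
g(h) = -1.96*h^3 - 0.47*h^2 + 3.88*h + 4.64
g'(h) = -5.88*h^2 - 0.94*h + 3.88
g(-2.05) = 11.60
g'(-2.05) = -18.90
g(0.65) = 6.43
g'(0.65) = 0.78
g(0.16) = 5.24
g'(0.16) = 3.58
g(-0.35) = 3.31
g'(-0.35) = 3.49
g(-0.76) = 2.28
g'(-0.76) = 1.20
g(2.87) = -34.43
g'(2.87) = -47.25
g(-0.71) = 2.35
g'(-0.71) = 1.58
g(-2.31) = 17.33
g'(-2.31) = -25.32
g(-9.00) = 1360.49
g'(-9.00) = -463.94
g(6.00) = -412.36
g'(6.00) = -213.44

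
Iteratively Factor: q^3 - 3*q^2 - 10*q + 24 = (q - 2)*(q^2 - q - 12) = (q - 4)*(q - 2)*(q + 3)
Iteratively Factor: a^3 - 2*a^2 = (a - 2)*(a^2) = a*(a - 2)*(a)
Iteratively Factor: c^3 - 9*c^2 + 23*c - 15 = (c - 1)*(c^2 - 8*c + 15) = (c - 5)*(c - 1)*(c - 3)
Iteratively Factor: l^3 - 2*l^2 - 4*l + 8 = (l - 2)*(l^2 - 4) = (l - 2)*(l + 2)*(l - 2)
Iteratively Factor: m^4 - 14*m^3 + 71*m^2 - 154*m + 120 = (m - 2)*(m^3 - 12*m^2 + 47*m - 60) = (m - 5)*(m - 2)*(m^2 - 7*m + 12) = (m - 5)*(m - 3)*(m - 2)*(m - 4)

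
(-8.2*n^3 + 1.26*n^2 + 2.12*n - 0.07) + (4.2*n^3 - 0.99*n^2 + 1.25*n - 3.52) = -4.0*n^3 + 0.27*n^2 + 3.37*n - 3.59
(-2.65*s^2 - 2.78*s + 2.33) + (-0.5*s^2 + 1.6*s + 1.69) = -3.15*s^2 - 1.18*s + 4.02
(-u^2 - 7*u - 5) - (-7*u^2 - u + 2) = 6*u^2 - 6*u - 7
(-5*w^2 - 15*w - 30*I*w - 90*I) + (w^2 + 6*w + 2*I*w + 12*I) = -4*w^2 - 9*w - 28*I*w - 78*I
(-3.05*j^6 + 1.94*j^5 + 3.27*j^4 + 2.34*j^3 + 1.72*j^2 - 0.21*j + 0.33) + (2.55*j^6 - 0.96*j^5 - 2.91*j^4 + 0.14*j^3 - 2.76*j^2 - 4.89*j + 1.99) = -0.5*j^6 + 0.98*j^5 + 0.36*j^4 + 2.48*j^3 - 1.04*j^2 - 5.1*j + 2.32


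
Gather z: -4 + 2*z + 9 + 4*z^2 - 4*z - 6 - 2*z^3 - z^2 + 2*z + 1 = -2*z^3 + 3*z^2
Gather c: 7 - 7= 0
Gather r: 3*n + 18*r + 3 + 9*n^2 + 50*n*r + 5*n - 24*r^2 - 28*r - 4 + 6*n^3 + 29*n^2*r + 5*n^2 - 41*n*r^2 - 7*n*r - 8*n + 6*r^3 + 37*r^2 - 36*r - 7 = 6*n^3 + 14*n^2 + 6*r^3 + r^2*(13 - 41*n) + r*(29*n^2 + 43*n - 46) - 8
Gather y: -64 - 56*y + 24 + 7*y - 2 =-49*y - 42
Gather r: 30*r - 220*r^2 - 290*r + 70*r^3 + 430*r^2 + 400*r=70*r^3 + 210*r^2 + 140*r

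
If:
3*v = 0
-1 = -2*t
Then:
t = 1/2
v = 0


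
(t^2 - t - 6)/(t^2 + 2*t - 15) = (t + 2)/(t + 5)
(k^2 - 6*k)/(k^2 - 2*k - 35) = k*(6 - k)/(-k^2 + 2*k + 35)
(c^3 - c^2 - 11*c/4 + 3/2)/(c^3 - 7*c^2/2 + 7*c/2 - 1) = (c + 3/2)/(c - 1)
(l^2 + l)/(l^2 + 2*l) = (l + 1)/(l + 2)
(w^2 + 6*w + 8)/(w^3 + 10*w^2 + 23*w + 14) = (w + 4)/(w^2 + 8*w + 7)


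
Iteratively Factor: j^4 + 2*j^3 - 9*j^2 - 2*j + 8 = (j + 1)*(j^3 + j^2 - 10*j + 8) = (j - 1)*(j + 1)*(j^2 + 2*j - 8) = (j - 2)*(j - 1)*(j + 1)*(j + 4)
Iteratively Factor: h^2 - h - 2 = (h + 1)*(h - 2)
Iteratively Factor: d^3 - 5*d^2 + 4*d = (d)*(d^2 - 5*d + 4) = d*(d - 4)*(d - 1)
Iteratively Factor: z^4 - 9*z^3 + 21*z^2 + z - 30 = (z - 2)*(z^3 - 7*z^2 + 7*z + 15) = (z - 2)*(z + 1)*(z^2 - 8*z + 15) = (z - 3)*(z - 2)*(z + 1)*(z - 5)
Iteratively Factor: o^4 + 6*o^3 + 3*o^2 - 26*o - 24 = (o + 1)*(o^3 + 5*o^2 - 2*o - 24) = (o + 1)*(o + 3)*(o^2 + 2*o - 8) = (o - 2)*(o + 1)*(o + 3)*(o + 4)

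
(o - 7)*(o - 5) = o^2 - 12*o + 35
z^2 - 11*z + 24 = (z - 8)*(z - 3)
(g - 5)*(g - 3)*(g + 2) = g^3 - 6*g^2 - g + 30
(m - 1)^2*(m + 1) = m^3 - m^2 - m + 1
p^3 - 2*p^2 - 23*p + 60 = (p - 4)*(p - 3)*(p + 5)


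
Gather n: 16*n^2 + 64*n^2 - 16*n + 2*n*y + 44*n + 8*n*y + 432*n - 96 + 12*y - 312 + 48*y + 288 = 80*n^2 + n*(10*y + 460) + 60*y - 120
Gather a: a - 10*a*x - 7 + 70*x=a*(1 - 10*x) + 70*x - 7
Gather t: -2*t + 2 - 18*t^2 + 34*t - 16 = -18*t^2 + 32*t - 14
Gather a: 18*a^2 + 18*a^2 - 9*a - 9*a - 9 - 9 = 36*a^2 - 18*a - 18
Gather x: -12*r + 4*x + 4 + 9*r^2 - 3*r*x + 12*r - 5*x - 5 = 9*r^2 + x*(-3*r - 1) - 1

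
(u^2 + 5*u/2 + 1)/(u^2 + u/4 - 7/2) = 2*(2*u + 1)/(4*u - 7)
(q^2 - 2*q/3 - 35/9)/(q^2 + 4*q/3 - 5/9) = (3*q - 7)/(3*q - 1)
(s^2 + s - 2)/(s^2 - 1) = (s + 2)/(s + 1)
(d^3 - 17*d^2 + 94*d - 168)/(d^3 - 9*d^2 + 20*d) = (d^2 - 13*d + 42)/(d*(d - 5))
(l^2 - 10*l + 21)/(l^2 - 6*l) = (l^2 - 10*l + 21)/(l*(l - 6))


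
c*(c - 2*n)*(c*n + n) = c^3*n - 2*c^2*n^2 + c^2*n - 2*c*n^2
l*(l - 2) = l^2 - 2*l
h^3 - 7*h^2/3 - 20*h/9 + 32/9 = (h - 8/3)*(h - 1)*(h + 4/3)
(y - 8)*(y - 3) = y^2 - 11*y + 24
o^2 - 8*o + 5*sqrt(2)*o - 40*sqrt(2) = (o - 8)*(o + 5*sqrt(2))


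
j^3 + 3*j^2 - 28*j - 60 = (j - 5)*(j + 2)*(j + 6)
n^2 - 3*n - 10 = (n - 5)*(n + 2)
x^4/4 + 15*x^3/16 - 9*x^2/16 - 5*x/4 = x*(x/4 + 1)*(x - 5/4)*(x + 1)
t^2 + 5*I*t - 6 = (t + 2*I)*(t + 3*I)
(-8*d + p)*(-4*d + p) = 32*d^2 - 12*d*p + p^2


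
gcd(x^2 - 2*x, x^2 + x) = x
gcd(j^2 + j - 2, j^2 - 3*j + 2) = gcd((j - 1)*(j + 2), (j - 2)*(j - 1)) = j - 1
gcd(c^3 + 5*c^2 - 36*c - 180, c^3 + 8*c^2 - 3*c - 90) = c^2 + 11*c + 30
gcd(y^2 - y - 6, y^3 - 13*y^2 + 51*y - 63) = y - 3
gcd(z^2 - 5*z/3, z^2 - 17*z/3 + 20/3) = z - 5/3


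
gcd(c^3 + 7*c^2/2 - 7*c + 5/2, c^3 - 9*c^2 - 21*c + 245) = c + 5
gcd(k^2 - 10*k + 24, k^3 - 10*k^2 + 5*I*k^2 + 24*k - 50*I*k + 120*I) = k^2 - 10*k + 24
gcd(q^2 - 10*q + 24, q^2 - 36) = q - 6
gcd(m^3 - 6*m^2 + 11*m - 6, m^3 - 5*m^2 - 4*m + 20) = m - 2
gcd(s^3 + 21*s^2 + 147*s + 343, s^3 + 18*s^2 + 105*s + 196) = s^2 + 14*s + 49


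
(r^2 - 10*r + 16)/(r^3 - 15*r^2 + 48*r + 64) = (r - 2)/(r^2 - 7*r - 8)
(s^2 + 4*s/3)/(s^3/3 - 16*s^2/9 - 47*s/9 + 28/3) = 3*s*(3*s + 4)/(3*s^3 - 16*s^2 - 47*s + 84)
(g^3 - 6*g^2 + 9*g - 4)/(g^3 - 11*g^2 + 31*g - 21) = (g^2 - 5*g + 4)/(g^2 - 10*g + 21)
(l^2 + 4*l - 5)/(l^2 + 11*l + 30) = (l - 1)/(l + 6)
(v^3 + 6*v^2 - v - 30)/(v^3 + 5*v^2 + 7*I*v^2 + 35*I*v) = (v^2 + v - 6)/(v*(v + 7*I))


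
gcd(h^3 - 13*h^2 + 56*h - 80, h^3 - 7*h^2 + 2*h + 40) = h^2 - 9*h + 20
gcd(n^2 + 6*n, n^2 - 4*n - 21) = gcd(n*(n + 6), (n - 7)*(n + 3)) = 1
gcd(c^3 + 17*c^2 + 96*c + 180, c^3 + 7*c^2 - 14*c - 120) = c^2 + 11*c + 30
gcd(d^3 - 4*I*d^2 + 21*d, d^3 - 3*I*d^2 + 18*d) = d^2 + 3*I*d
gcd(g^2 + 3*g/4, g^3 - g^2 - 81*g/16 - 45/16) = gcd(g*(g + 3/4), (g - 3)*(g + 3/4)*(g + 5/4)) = g + 3/4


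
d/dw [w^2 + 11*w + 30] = 2*w + 11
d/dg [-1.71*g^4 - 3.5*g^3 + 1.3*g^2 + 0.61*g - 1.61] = -6.84*g^3 - 10.5*g^2 + 2.6*g + 0.61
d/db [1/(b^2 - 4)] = -2*b/(b^2 - 4)^2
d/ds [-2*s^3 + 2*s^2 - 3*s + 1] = -6*s^2 + 4*s - 3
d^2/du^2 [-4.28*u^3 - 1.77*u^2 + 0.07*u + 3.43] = -25.68*u - 3.54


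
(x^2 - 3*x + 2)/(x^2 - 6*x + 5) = (x - 2)/(x - 5)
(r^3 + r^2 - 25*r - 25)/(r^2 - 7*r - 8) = (r^2 - 25)/(r - 8)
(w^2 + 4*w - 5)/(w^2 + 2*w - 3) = (w + 5)/(w + 3)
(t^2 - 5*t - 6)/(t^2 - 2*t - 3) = (t - 6)/(t - 3)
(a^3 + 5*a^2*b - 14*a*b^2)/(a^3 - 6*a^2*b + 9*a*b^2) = (a^2 + 5*a*b - 14*b^2)/(a^2 - 6*a*b + 9*b^2)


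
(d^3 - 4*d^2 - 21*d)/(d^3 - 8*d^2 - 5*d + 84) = d/(d - 4)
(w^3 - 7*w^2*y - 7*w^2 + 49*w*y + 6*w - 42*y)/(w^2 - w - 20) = (-w^3 + 7*w^2*y + 7*w^2 - 49*w*y - 6*w + 42*y)/(-w^2 + w + 20)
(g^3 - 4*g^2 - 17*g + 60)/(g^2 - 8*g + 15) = g + 4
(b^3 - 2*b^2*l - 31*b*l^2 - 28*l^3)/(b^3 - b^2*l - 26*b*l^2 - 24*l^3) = (b - 7*l)/(b - 6*l)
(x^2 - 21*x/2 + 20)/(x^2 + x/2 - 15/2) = (x - 8)/(x + 3)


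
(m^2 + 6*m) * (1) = m^2 + 6*m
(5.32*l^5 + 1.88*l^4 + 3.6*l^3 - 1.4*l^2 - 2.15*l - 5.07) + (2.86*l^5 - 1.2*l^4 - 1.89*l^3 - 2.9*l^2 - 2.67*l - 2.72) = 8.18*l^5 + 0.68*l^4 + 1.71*l^3 - 4.3*l^2 - 4.82*l - 7.79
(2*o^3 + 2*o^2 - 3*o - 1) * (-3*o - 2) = -6*o^4 - 10*o^3 + 5*o^2 + 9*o + 2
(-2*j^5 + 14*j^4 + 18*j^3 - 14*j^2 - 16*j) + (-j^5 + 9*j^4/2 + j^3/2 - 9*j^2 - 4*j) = -3*j^5 + 37*j^4/2 + 37*j^3/2 - 23*j^2 - 20*j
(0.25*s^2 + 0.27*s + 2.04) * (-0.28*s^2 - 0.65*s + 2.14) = -0.07*s^4 - 0.2381*s^3 - 0.2117*s^2 - 0.7482*s + 4.3656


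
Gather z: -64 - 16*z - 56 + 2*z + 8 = -14*z - 112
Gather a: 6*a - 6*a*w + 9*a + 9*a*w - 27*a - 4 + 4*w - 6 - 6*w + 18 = a*(3*w - 12) - 2*w + 8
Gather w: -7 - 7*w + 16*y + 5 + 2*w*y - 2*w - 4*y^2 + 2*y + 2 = w*(2*y - 9) - 4*y^2 + 18*y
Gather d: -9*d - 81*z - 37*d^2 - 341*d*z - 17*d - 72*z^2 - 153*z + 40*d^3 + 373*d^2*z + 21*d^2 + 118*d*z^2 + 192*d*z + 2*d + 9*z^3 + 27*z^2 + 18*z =40*d^3 + d^2*(373*z - 16) + d*(118*z^2 - 149*z - 24) + 9*z^3 - 45*z^2 - 216*z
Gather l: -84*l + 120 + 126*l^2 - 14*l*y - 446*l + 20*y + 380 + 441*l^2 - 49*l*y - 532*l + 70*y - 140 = 567*l^2 + l*(-63*y - 1062) + 90*y + 360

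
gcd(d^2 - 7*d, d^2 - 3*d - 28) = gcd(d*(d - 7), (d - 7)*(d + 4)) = d - 7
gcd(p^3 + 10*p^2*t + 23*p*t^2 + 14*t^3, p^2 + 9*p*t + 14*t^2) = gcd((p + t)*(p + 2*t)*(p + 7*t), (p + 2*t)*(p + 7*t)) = p^2 + 9*p*t + 14*t^2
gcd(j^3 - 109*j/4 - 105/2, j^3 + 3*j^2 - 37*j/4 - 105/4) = j^2 + 6*j + 35/4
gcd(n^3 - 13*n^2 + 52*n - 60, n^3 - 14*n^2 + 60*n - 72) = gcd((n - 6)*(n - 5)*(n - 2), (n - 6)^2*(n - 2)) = n^2 - 8*n + 12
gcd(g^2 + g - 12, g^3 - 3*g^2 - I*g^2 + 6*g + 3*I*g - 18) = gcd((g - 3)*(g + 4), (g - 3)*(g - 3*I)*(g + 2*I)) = g - 3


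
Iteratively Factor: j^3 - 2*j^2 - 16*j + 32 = (j - 2)*(j^2 - 16) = (j - 4)*(j - 2)*(j + 4)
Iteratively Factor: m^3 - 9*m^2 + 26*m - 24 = (m - 2)*(m^2 - 7*m + 12) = (m - 3)*(m - 2)*(m - 4)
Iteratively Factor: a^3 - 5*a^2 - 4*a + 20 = (a - 2)*(a^2 - 3*a - 10) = (a - 2)*(a + 2)*(a - 5)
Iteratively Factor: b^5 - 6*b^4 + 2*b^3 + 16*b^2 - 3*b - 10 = (b - 2)*(b^4 - 4*b^3 - 6*b^2 + 4*b + 5) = (b - 2)*(b - 1)*(b^3 - 3*b^2 - 9*b - 5) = (b - 5)*(b - 2)*(b - 1)*(b^2 + 2*b + 1) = (b - 5)*(b - 2)*(b - 1)*(b + 1)*(b + 1)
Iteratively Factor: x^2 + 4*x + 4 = (x + 2)*(x + 2)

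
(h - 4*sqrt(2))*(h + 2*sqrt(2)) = h^2 - 2*sqrt(2)*h - 16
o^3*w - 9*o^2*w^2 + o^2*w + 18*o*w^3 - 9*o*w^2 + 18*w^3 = (o - 6*w)*(o - 3*w)*(o*w + w)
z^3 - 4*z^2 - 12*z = z*(z - 6)*(z + 2)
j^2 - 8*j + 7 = (j - 7)*(j - 1)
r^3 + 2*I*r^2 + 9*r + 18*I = (r - 3*I)*(r + 2*I)*(r + 3*I)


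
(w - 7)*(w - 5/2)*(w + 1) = w^3 - 17*w^2/2 + 8*w + 35/2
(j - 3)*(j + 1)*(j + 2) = j^3 - 7*j - 6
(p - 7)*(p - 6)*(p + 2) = p^3 - 11*p^2 + 16*p + 84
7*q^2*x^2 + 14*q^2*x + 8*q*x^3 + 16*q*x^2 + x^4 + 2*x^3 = x*(q + x)*(7*q + x)*(x + 2)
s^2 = s^2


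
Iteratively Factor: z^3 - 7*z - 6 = (z + 2)*(z^2 - 2*z - 3) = (z - 3)*(z + 2)*(z + 1)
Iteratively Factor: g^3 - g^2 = (g)*(g^2 - g) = g*(g - 1)*(g)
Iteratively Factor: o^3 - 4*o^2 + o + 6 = (o - 3)*(o^2 - o - 2) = (o - 3)*(o + 1)*(o - 2)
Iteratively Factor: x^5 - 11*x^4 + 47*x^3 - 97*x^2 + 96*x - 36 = (x - 3)*(x^4 - 8*x^3 + 23*x^2 - 28*x + 12) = (x - 3)^2*(x^3 - 5*x^2 + 8*x - 4) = (x - 3)^2*(x - 2)*(x^2 - 3*x + 2) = (x - 3)^2*(x - 2)*(x - 1)*(x - 2)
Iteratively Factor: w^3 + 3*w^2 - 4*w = (w + 4)*(w^2 - w) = (w - 1)*(w + 4)*(w)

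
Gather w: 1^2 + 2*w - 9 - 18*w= -16*w - 8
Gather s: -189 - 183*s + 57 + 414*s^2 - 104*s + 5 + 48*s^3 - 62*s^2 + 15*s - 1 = 48*s^3 + 352*s^2 - 272*s - 128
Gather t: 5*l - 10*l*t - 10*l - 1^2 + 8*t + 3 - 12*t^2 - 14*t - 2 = -5*l - 12*t^2 + t*(-10*l - 6)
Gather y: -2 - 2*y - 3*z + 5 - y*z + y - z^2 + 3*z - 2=y*(-z - 1) - z^2 + 1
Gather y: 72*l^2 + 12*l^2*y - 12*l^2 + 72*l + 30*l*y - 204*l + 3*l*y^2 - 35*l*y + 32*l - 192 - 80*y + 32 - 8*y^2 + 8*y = 60*l^2 - 100*l + y^2*(3*l - 8) + y*(12*l^2 - 5*l - 72) - 160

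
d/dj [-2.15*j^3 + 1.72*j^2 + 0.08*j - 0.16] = -6.45*j^2 + 3.44*j + 0.08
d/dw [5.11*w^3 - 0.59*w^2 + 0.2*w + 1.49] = 15.33*w^2 - 1.18*w + 0.2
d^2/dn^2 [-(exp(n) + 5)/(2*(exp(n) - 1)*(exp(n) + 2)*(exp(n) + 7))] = (-4*exp(6*n) - 69*exp(5*n) - 484*exp(4*n) - 1472*exp(3*n) - 1902*exp(2*n) - 2435*exp(n) - 546)*exp(n)/(2*(exp(9*n) + 24*exp(8*n) + 207*exp(7*n) + 710*exp(6*n) + 363*exp(5*n) - 2508*exp(4*n) - 2647*exp(3*n) + 3654*exp(2*n) + 2940*exp(n) - 2744))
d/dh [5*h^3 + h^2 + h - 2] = 15*h^2 + 2*h + 1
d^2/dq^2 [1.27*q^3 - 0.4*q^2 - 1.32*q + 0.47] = 7.62*q - 0.8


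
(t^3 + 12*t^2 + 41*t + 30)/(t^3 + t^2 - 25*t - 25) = (t + 6)/(t - 5)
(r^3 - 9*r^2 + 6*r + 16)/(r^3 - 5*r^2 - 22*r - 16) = (r - 2)/(r + 2)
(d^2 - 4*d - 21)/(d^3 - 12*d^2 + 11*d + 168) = 1/(d - 8)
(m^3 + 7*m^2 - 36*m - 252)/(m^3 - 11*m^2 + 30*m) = (m^2 + 13*m + 42)/(m*(m - 5))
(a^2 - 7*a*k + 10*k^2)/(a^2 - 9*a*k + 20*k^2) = (a - 2*k)/(a - 4*k)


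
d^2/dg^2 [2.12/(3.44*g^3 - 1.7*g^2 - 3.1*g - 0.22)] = ((7.208 - 43.7568*g)*(-3.44*g^3 + 1.7*g^2 + 3.1*g + 0.22) - 2.12*(-20.64*g^2 + 6.8*g + 6.2)*(-10.32*g^2 + 3.4*g + 3.1))/(-3.44*g^3 + 1.7*g^2 + 3.1*g + 0.22)^3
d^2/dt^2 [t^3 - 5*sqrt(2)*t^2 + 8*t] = 6*t - 10*sqrt(2)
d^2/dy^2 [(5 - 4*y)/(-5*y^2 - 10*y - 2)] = 10*(20*(y + 1)^2*(4*y - 5) - 3*(4*y + 1)*(5*y^2 + 10*y + 2))/(5*y^2 + 10*y + 2)^3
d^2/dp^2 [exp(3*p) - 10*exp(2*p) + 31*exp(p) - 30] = (9*exp(2*p) - 40*exp(p) + 31)*exp(p)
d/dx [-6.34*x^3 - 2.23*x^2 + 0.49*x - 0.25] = -19.02*x^2 - 4.46*x + 0.49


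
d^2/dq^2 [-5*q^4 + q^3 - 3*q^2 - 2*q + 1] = -60*q^2 + 6*q - 6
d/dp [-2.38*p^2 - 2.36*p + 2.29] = -4.76*p - 2.36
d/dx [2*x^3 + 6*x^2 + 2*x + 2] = 6*x^2 + 12*x + 2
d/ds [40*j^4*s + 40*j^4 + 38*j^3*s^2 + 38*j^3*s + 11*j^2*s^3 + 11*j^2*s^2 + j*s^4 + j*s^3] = j*(40*j^3 + 76*j^2*s + 38*j^2 + 33*j*s^2 + 22*j*s + 4*s^3 + 3*s^2)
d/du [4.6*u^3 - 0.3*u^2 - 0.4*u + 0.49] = 13.8*u^2 - 0.6*u - 0.4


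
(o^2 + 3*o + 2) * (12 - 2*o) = -2*o^3 + 6*o^2 + 32*o + 24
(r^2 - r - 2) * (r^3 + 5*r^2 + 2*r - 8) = r^5 + 4*r^4 - 5*r^3 - 20*r^2 + 4*r + 16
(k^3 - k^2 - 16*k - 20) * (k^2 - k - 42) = k^5 - 2*k^4 - 57*k^3 + 38*k^2 + 692*k + 840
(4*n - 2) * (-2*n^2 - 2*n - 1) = -8*n^3 - 4*n^2 + 2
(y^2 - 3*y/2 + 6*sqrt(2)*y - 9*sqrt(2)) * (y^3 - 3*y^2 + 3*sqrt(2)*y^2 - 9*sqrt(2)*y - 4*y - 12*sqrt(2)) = y^5 - 9*y^4/2 + 9*sqrt(2)*y^4 - 81*sqrt(2)*y^3/2 + 73*y^3/2 - 156*y^2 + 9*sqrt(2)*y^2/2 + 18*y + 54*sqrt(2)*y + 216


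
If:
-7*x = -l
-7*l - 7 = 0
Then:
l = -1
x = -1/7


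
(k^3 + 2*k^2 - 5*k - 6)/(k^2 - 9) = (k^2 - k - 2)/(k - 3)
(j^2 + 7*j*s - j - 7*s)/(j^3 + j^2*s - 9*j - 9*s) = (j^2 + 7*j*s - j - 7*s)/(j^3 + j^2*s - 9*j - 9*s)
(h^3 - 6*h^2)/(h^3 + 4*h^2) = (h - 6)/(h + 4)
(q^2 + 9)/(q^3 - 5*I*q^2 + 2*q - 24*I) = (q + 3*I)/(q^2 - 2*I*q + 8)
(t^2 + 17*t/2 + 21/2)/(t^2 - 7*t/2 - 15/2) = (t + 7)/(t - 5)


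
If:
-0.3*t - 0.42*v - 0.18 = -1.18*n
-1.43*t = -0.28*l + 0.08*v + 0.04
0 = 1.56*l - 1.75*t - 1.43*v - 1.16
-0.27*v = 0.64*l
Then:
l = 0.25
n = -0.05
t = 0.06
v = -0.60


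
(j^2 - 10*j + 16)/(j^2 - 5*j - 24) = (j - 2)/(j + 3)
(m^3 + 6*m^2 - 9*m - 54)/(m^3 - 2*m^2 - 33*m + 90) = (m + 3)/(m - 5)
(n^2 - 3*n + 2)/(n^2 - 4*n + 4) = (n - 1)/(n - 2)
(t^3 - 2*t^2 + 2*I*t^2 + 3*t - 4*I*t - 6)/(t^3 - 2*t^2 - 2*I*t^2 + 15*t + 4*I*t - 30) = (t - I)/(t - 5*I)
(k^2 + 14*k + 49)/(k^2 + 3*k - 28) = (k + 7)/(k - 4)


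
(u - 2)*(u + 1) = u^2 - u - 2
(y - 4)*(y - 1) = y^2 - 5*y + 4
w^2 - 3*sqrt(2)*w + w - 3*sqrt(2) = (w + 1)*(w - 3*sqrt(2))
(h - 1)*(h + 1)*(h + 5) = h^3 + 5*h^2 - h - 5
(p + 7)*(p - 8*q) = p^2 - 8*p*q + 7*p - 56*q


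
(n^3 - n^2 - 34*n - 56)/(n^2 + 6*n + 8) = n - 7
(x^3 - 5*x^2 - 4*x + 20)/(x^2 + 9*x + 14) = (x^2 - 7*x + 10)/(x + 7)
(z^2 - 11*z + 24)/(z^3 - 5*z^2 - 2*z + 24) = (z - 8)/(z^2 - 2*z - 8)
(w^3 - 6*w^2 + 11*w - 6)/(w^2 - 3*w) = w - 3 + 2/w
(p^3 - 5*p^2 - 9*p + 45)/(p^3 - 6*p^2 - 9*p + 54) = (p - 5)/(p - 6)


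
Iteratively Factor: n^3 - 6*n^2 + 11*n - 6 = (n - 1)*(n^2 - 5*n + 6) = (n - 2)*(n - 1)*(n - 3)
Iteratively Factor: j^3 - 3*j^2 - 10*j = (j + 2)*(j^2 - 5*j) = j*(j + 2)*(j - 5)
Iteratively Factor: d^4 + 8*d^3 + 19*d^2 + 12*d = (d + 1)*(d^3 + 7*d^2 + 12*d) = (d + 1)*(d + 3)*(d^2 + 4*d) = (d + 1)*(d + 3)*(d + 4)*(d)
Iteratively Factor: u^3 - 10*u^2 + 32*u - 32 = (u - 2)*(u^2 - 8*u + 16) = (u - 4)*(u - 2)*(u - 4)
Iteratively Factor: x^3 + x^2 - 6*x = (x - 2)*(x^2 + 3*x) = x*(x - 2)*(x + 3)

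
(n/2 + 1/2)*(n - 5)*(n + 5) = n^3/2 + n^2/2 - 25*n/2 - 25/2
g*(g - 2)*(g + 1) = g^3 - g^2 - 2*g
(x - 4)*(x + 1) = x^2 - 3*x - 4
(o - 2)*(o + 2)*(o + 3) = o^3 + 3*o^2 - 4*o - 12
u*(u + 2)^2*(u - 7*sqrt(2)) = u^4 - 7*sqrt(2)*u^3 + 4*u^3 - 28*sqrt(2)*u^2 + 4*u^2 - 28*sqrt(2)*u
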